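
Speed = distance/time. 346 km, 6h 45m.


Distance: 346 km
Time: 6h 45m = 405 min = 405/60 = 27/4 hours
Speed = 346 ÷ (27/4) = 346 × 4 / 27 = 1384/27 ≈ 51.3 km/h

51.3 km/h


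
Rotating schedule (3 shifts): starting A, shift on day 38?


Shift B

Shifts: A, B, C
Start: A (index 0)
Day 38: (0 + 38 - 1) mod 3
= 37 mod 3
= 1
Index 1 → shift B


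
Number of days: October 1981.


Month: October (month 10)
October has 31 days

31 days


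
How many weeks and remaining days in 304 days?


Weeks: 304 ÷ 7 = 43 remainder 3

43 weeks 3 days


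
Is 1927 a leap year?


Rules: divisible by 4 AND (not by 100 OR by 400)
1927 ÷ 4 = 481 remainder 3 → not divisible by 4
Not divisible by 4 → not a leap year

No


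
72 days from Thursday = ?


Start: Thursday (index 3)
(3 + 72) mod 7
= 75 mod 7
= 5
Index 5 → Saturday

Saturday


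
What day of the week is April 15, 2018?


Sunday

Zeller's congruence:
q=15, m=4, k=18, j=20
h = (15 + ⌊13×5/5⌋ + 18 + ⌊18/4⌋ + ⌊20/4⌋ - 2×20) mod 7
= (15 + 13 + 18 + 4 + 5 - 40) mod 7
= 15 mod 7 = 1
h=1 → Sunday


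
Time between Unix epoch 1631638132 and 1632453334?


Difference = 1632453334 - 1631638132 = 815202 seconds
In hours: 815202 / 3600 ≈ 226.4
In days: 815202 / 86400 ≈ 9.44

815202 seconds (226.4 hours / 9.44 days)


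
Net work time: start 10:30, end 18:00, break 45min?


Total time = (18×60+0) - (10×60+30)
= 1080 - 630 = 450 min
Minus break: 450 - 45 = 405 min
= 6h 45m

6h 45m (405 minutes)


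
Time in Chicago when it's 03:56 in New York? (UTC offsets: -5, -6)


02:56

Time difference = UTC-6 - UTC-5 = -1 hours
New hour = (3 -1) mod 24
= 2 mod 24 = 2
Minutes unchanged → 02:56


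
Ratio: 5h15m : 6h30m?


Duration 1: 315 minutes
Duration 2: 390 minutes
Ratio = 315:390
GCD = 15
Simplified = 21:26
As a decimal: 21/26 ≈ 0.81

21:26 (0.81)


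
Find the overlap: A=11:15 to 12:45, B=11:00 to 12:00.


45 minutes

Meeting A: 675-765 (in minutes from midnight)
Meeting B: 660-720
Overlap start = max(675, 660) = 675
Overlap end = min(765, 720) = 720
Overlap = max(0, 720 - 675) = 45 min


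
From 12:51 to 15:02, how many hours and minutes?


2h 11m

End time in minutes: 15×60 + 2 = 902
Start time in minutes: 12×60 + 51 = 771
Difference = 902 - 771 = 131 minutes
= 2 hours 11 minutes


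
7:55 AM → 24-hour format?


07:55

Input: 7:55 AM
AM hour stays: 7


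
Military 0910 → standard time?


9:10 AM

Hour: 9
9 < 12 → AM


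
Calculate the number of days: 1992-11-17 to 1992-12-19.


32 days

From November 17, 1992 to December 19, 1992
Rest of November 1992: 30 - 17 = 13
Days into December 1992: 19
Total = 13 + 19 = 32 days


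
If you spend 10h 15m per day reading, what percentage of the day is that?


42.7%

Time: 615 minutes
Day: 1440 minutes
Percentage = (615/1440) × 100 ≈ 42.7%


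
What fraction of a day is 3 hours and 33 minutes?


Total minutes: 3×60 + 33 = 213
Day = 24×60 = 1440 minutes
Fraction = 213/1440 ≈ 0.1479
As a percentage: 213/1440 × 100 ≈ 14.79%

0.1479 (14.79%)


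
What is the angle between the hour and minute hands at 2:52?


134.0°

Hour hand = 2×30 + 52×0.5 = 86.0°
Minute hand = 52×6 = 312°
Difference = |86.0 - 312| = 226.0°
Since > 180°: 360 - 226.0 = 134.0°


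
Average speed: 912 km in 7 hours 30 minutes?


Distance: 912 km
Time: 7h 30m = 450 min = 450/60 = 15/2 hours
Speed = 912 ÷ (15/2) = 912 × 2 / 15 = 1824/15 = 121.6 km/h

121.6 km/h


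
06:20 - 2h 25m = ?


Start: 380 minutes from midnight
Subtract: 145 minutes
Remaining: 380 - 145 = 235
Hours: 3, Minutes: 55

03:55


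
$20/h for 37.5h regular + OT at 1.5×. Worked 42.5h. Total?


$900.00

Regular: 37.5h × $20 = $750.00
Overtime: 42.5 - 37.5 = 5.0h
OT pay: 5.0h × $20 × 1.5 = $150.00
Total = $750.00 + $150.00 = $900.00


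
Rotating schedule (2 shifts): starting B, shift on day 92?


Shift A

Shifts: A, B
Start: B (index 1)
Day 92: (1 + 92 - 1) mod 2
= 92 mod 2
= 0
Index 0 → shift A


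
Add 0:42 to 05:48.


06:30

Start: 348 minutes from midnight
Add: 42 minutes
Total: 390 minutes
Hours: 390 ÷ 60 = 6 remainder 30


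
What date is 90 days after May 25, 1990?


Start: May 25, 1990
Add 90 days
May 25 → June 1: 31 - 25 + 1 = 7 days (90 - 7 = 83 left)
June 1 → July 1: 30 - 1 + 1 = 30 days (83 - 30 = 53 left)
July 1 → August 1: 31 - 1 + 1 = 31 days (53 - 31 = 22 left)
August 1 + 22 = August 23, 1990

August 23, 1990


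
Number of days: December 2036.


31 days

Month: December (month 12)
December has 31 days


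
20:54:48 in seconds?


Hours: 20 × 3600 = 72000
Minutes: 54 × 60 = 3240
Seconds: 48
Total = 72000 + 3240 + 48 = 75288

75288 seconds


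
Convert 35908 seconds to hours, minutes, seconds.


9h 58m 28s

Hours: 35908 ÷ 3600 = 9 remainder 3508
Minutes: 3508 ÷ 60 = 58 remainder 28
Seconds: 28


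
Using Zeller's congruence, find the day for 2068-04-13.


Friday

Zeller's congruence:
q=13, m=4, k=68, j=20
h = (13 + ⌊13×5/5⌋ + 68 + ⌊68/4⌋ + ⌊20/4⌋ - 2×20) mod 7
= (13 + 13 + 68 + 17 + 5 - 40) mod 7
= 76 mod 7 = 6
h=6 → Friday


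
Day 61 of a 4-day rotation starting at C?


Shift C

Shifts: A, B, C, D
Start: C (index 2)
Day 61: (2 + 61 - 1) mod 4
= 62 mod 4
= 2
Index 2 → shift C


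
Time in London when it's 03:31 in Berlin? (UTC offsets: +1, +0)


Time difference = UTC+0 - UTC+1 = -1 hours
New hour = (3 -1) mod 24
= 2 mod 24 = 2
Minutes unchanged → 02:31

02:31


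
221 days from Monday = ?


Start: Monday (index 0)
(0 + 221) mod 7
= 221 mod 7
= 4
Index 4 → Friday

Friday


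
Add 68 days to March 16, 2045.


Start: March 16, 2045
Add 68 days
March 16 → April 1: 31 - 16 + 1 = 16 days (68 - 16 = 52 left)
April 1 → May 1: 30 - 1 + 1 = 30 days (52 - 30 = 22 left)
May 1 + 22 = May 23, 2045

May 23, 2045


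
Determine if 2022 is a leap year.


No

Rules: divisible by 4 AND (not by 100 OR by 400)
2022 ÷ 4 = 505 remainder 2 → not divisible by 4
Not divisible by 4 → not a leap year


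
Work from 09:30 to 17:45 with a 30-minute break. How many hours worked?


Total time = (17×60+45) - (9×60+30)
= 1065 - 570 = 495 min
Minus break: 495 - 30 = 465 min
= 7h 45m

7h 45m (465 minutes)


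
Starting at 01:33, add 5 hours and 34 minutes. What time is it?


07:07

Start: 93 minutes from midnight
Add: 334 minutes
Total: 427 minutes
Hours: 427 ÷ 60 = 7 remainder 7


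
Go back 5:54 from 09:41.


03:47

Start: 581 minutes from midnight
Subtract: 354 minutes
Remaining: 581 - 354 = 227
Hours: 3, Minutes: 47


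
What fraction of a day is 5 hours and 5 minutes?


0.2118 (21.18%)

Total minutes: 5×60 + 5 = 305
Day = 24×60 = 1440 minutes
Fraction = 305/1440 ≈ 0.2118
As a percentage: 305/1440 × 100 ≈ 21.18%


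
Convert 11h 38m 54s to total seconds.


41934 seconds

Hours: 11 × 3600 = 39600
Minutes: 38 × 60 = 2280
Seconds: 54
Total = 39600 + 2280 + 54 = 41934


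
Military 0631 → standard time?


6:31 AM

Hour: 6
6 < 12 → AM


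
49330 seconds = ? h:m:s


Hours: 49330 ÷ 3600 = 13 remainder 2530
Minutes: 2530 ÷ 60 = 42 remainder 10
Seconds: 10

13h 42m 10s


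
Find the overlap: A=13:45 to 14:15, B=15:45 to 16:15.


0 minutes

Meeting A: 825-855 (in minutes from midnight)
Meeting B: 945-975
Overlap start = max(825, 945) = 945
Overlap end = min(855, 975) = 855
Overlap = max(0, 855 - 945) = 0 min


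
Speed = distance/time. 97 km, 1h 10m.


Distance: 97 km
Time: 1h 10m = 70 min = 70/60 = 7/6 hours
Speed = 97 ÷ (7/6) = 97 × 6 / 7 = 582/7 ≈ 83.1 km/h

83.1 km/h


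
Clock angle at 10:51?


19.5°

Hour hand = 10×30 + 51×0.5 = 325.5°
Minute hand = 51×6 = 306°
Difference = |325.5 - 306| = 19.5°


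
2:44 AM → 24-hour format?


02:44

Input: 2:44 AM
AM hour stays: 2


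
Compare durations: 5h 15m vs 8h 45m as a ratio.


Duration 1: 315 minutes
Duration 2: 525 minutes
Ratio = 315:525
GCD = 105
Simplified = 3:5
As a decimal: 3/5 = 0.60

3:5 (0.60)


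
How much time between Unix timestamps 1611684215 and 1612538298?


Difference = 1612538298 - 1611684215 = 854083 seconds
In hours: 854083 / 3600 ≈ 237.2
In days: 854083 / 86400 ≈ 9.89

854083 seconds (237.2 hours / 9.89 days)


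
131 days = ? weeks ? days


Weeks: 131 ÷ 7 = 18 remainder 5

18 weeks 5 days


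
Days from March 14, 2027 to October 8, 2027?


From March 14, 2027 to October 8, 2027
Rest of March 2027: 31 - 14 = 17
Full months: April 30, May 31, June 30, July 31, August 31, September 30
Days into October 2027: 8
Total = 17 + 30 + 31 + 30 + 31 + 31 + 30 + 8 = 208 days

208 days


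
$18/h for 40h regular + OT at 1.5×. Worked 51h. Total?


Regular: 40h × $18 = $720.00
Overtime: 51 - 40 = 11h
OT pay: 11h × $18 × 1.5 = $297.00
Total = $720.00 + $297.00 = $1017.00

$1017.00


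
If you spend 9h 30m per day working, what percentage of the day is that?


39.6%

Time: 570 minutes
Day: 1440 minutes
Percentage = (570/1440) × 100 ≈ 39.6%


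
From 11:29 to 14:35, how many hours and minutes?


End time in minutes: 14×60 + 35 = 875
Start time in minutes: 11×60 + 29 = 689
Difference = 875 - 689 = 186 minutes
= 3 hours 6 minutes

3h 6m


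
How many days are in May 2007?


31 days

Month: May (month 5)
May has 31 days


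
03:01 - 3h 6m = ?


Start: 181 minutes from midnight
Subtract: 186 minutes
Remaining: 181 - 186 = -5
Negative → add 24×60 = 1435
Hours: 23, Minutes: 55

23:55


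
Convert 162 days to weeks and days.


23 weeks 1 days

Weeks: 162 ÷ 7 = 23 remainder 1


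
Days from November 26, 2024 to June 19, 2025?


205 days

From November 26, 2024 to June 19, 2025
Rest of November 2024: 30 - 26 = 4
Full months: December 31, January 31, February 2025 28, March 31, April 30, May 31
Days into June 2025: 19
Total = 4 + 31 + 31 + 28 + 31 + 30 + 31 + 19 = 205 days


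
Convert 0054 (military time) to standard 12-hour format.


Hour: 0
0 → 12 AM (midnight)

12:54 AM


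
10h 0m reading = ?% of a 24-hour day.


41.7%

Time: 600 minutes
Day: 1440 minutes
Percentage = (600/1440) × 100 ≈ 41.7%


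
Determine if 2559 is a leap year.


No

Rules: divisible by 4 AND (not by 100 OR by 400)
2559 ÷ 4 = 639 remainder 3 → not divisible by 4
Not divisible by 4 → not a leap year


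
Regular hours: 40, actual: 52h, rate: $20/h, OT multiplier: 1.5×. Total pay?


Regular: 40h × $20 = $800.00
Overtime: 52 - 40 = 12h
OT pay: 12h × $20 × 1.5 = $360.00
Total = $800.00 + $360.00 = $1160.00

$1160.00


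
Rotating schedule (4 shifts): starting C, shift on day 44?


Shift B

Shifts: A, B, C, D
Start: C (index 2)
Day 44: (2 + 44 - 1) mod 4
= 45 mod 4
= 1
Index 1 → shift B


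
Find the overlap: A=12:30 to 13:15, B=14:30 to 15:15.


0 minutes

Meeting A: 750-795 (in minutes from midnight)
Meeting B: 870-915
Overlap start = max(750, 870) = 870
Overlap end = min(795, 915) = 795
Overlap = max(0, 795 - 870) = 0 min


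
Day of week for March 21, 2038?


Zeller's congruence:
q=21, m=3, k=38, j=20
h = (21 + ⌊13×4/5⌋ + 38 + ⌊38/4⌋ + ⌊20/4⌋ - 2×20) mod 7
= (21 + 10 + 38 + 9 + 5 - 40) mod 7
= 43 mod 7 = 1
h=1 → Sunday

Sunday


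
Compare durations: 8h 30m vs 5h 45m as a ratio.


Duration 1: 510 minutes
Duration 2: 345 minutes
Ratio = 510:345
GCD = 15
Simplified = 34:23
As a decimal: 34/23 ≈ 1.48

34:23 (1.48)


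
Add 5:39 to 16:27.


Start: 987 minutes from midnight
Add: 339 minutes
Total: 1326 minutes
Hours: 1326 ÷ 60 = 22 remainder 6

22:06


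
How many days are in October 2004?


31 days

Month: October (month 10)
October has 31 days


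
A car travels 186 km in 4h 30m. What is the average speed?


Distance: 186 km
Time: 4h 30m = 270 min = 270/60 = 9/2 hours
Speed = 186 ÷ (9/2) = 186 × 2 / 9 = 372/9 ≈ 41.3 km/h

41.3 km/h


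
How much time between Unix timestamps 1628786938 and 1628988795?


Difference = 1628988795 - 1628786938 = 201857 seconds
In hours: 201857 / 3600 ≈ 56.1
In days: 201857 / 86400 ≈ 2.34

201857 seconds (56.1 hours / 2.34 days)


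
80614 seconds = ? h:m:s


Hours: 80614 ÷ 3600 = 22 remainder 1414
Minutes: 1414 ÷ 60 = 23 remainder 34
Seconds: 34

22h 23m 34s


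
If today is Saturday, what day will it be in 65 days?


Monday

Start: Saturday (index 5)
(5 + 65) mod 7
= 70 mod 7
= 0
Index 0 → Monday


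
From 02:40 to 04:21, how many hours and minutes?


1h 41m

End time in minutes: 4×60 + 21 = 261
Start time in minutes: 2×60 + 40 = 160
Difference = 261 - 160 = 101 minutes
= 1 hours 41 minutes


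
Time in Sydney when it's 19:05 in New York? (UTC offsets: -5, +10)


10:05 (next day)

Time difference = UTC+10 - UTC-5 = +15 hours
New hour = (19 + 15) mod 24
= 34 mod 24 = 10
Minutes unchanged → 10:05; 34 ≥ 24 → next day


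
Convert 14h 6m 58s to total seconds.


Hours: 14 × 3600 = 50400
Minutes: 6 × 60 = 360
Seconds: 58
Total = 50400 + 360 + 58 = 50818

50818 seconds


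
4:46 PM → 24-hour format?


16:46

Input: 4:46 PM
PM: 4 + 12 = 16


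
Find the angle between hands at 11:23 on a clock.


Hour hand = 11×30 + 23×0.5 = 341.5°
Minute hand = 23×6 = 138°
Difference = |341.5 - 138| = 203.5°
Since > 180°: 360 - 203.5 = 156.5°

156.5°


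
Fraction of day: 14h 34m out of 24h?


0.6069 (60.69%)

Total minutes: 14×60 + 34 = 874
Day = 24×60 = 1440 minutes
Fraction = 874/1440 ≈ 0.6069
As a percentage: 874/1440 × 100 ≈ 60.69%


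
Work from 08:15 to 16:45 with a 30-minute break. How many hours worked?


8h 0m (480 minutes)

Total time = (16×60+45) - (8×60+15)
= 1005 - 495 = 510 min
Minus break: 510 - 30 = 480 min
= 8h 0m


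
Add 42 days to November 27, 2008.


January 8, 2009

Start: November 27, 2008
Add 42 days
November 27 → December 1: 30 - 27 + 1 = 4 days (42 - 4 = 38 left)
December 1 → January 1: 31 - 1 + 1 = 31 days (38 - 31 = 7 left)
January 1 + 7 = January 8, 2009


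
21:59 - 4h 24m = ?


Start: 1319 minutes from midnight
Subtract: 264 minutes
Remaining: 1319 - 264 = 1055
Hours: 17, Minutes: 35

17:35


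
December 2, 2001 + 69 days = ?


February 9, 2002

Start: December 2, 2001
Add 69 days
December 2 → January 1: 31 - 2 + 1 = 30 days (69 - 30 = 39 left)
January 1 → February 1: 31 - 1 + 1 = 31 days (39 - 31 = 8 left)
February 1 + 8 = February 9, 2002


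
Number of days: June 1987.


30 days

Month: June (month 6)
June has 30 days


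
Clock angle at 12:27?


148.5°

Hour hand (12 ≡ 0 on the dial): 0×30 + 27×0.5 = 13.5°
Minute hand = 27×6 = 162°
Difference = |13.5 - 162| = 148.5°


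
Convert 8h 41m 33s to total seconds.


31293 seconds

Hours: 8 × 3600 = 28800
Minutes: 41 × 60 = 2460
Seconds: 33
Total = 28800 + 2460 + 33 = 31293


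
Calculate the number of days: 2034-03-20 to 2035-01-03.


289 days

From March 20, 2034 to January 3, 2035
Rest of March 2034: 31 - 20 = 11
Full months: April 30, May 31, June 30, July 31, August 31, September 30, October 31, November 30, December 31
Days into January 2035: 3
Total = 11 + 30 + 31 + 30 + 31 + 31 + 30 + 31 + 30 + 31 + 3 = 289 days


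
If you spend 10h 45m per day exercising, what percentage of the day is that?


Time: 645 minutes
Day: 1440 minutes
Percentage = (645/1440) × 100 ≈ 44.8%

44.8%


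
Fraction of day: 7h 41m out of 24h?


0.3201 (32.01%)

Total minutes: 7×60 + 41 = 461
Day = 24×60 = 1440 minutes
Fraction = 461/1440 ≈ 0.3201
As a percentage: 461/1440 × 100 ≈ 32.01%


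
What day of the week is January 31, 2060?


Saturday

Zeller's congruence:
q=31, m=13, k=59, j=20
h = (31 + ⌊13×14/5⌋ + 59 + ⌊59/4⌋ + ⌊20/4⌋ - 2×20) mod 7
= (31 + 36 + 59 + 14 + 5 - 40) mod 7
= 105 mod 7 = 0
h=0 → Saturday


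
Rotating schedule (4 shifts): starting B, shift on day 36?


Shifts: A, B, C, D
Start: B (index 1)
Day 36: (1 + 36 - 1) mod 4
= 36 mod 4
= 0
Index 0 → shift A

Shift A


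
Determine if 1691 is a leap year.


Rules: divisible by 4 AND (not by 100 OR by 400)
1691 ÷ 4 = 422 remainder 3 → not divisible by 4
Not divisible by 4 → not a leap year

No


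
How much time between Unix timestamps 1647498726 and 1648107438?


Difference = 1648107438 - 1647498726 = 608712 seconds
In hours: 608712 / 3600 ≈ 169.1
In days: 608712 / 86400 ≈ 7.05

608712 seconds (169.1 hours / 7.05 days)


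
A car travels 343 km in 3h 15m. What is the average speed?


105.5 km/h

Distance: 343 km
Time: 3h 15m = 195 min = 195/60 = 13/4 hours
Speed = 343 ÷ (13/4) = 343 × 4 / 13 = 1372/13 ≈ 105.5 km/h


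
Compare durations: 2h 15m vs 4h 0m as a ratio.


Duration 1: 135 minutes
Duration 2: 240 minutes
Ratio = 135:240
GCD = 15
Simplified = 9:16
As a decimal: 9/16 ≈ 0.56

9:16 (0.56)


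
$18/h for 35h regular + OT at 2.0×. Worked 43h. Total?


Regular: 35h × $18 = $630.00
Overtime: 43 - 35 = 8h
OT pay: 8h × $18 × 2.0 = $288.00
Total = $630.00 + $288.00 = $918.00

$918.00


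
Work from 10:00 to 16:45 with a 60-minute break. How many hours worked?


5h 45m (345 minutes)

Total time = (16×60+45) - (10×60+0)
= 1005 - 600 = 405 min
Minus break: 405 - 60 = 345 min
= 5h 45m


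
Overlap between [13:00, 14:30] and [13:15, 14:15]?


Meeting A: 780-870 (in minutes from midnight)
Meeting B: 795-855
Overlap start = max(780, 795) = 795
Overlap end = min(870, 855) = 855
Overlap = max(0, 855 - 795) = 60 min

60 minutes


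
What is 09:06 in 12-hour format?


Hour: 9
9 < 12 → AM

9:06 AM


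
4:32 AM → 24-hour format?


04:32

Input: 4:32 AM
AM hour stays: 4


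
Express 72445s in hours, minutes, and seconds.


Hours: 72445 ÷ 3600 = 20 remainder 445
Minutes: 445 ÷ 60 = 7 remainder 25
Seconds: 25

20h 7m 25s


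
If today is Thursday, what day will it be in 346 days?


Sunday

Start: Thursday (index 3)
(3 + 346) mod 7
= 349 mod 7
= 6
Index 6 → Sunday


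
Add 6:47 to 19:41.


Start: 1181 minutes from midnight
Add: 407 minutes
Total: 1588 minutes
Hours: 1588 ÷ 60 = 26 remainder 28
26 ≥ 24 → 26 - 24 = 2 (next day)

02:28 (next day)


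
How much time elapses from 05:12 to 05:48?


0h 36m

End time in minutes: 5×60 + 48 = 348
Start time in minutes: 5×60 + 12 = 312
Difference = 348 - 312 = 36 minutes
= 0 hours 36 minutes


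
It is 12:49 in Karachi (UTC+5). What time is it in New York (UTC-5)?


02:49

Time difference = UTC-5 - UTC+5 = -10 hours
New hour = (12 -10) mod 24
= 2 mod 24 = 2
Minutes unchanged → 02:49


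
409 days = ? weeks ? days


Weeks: 409 ÷ 7 = 58 remainder 3

58 weeks 3 days


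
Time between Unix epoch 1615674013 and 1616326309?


652296 seconds (181.2 hours / 7.55 days)

Difference = 1616326309 - 1615674013 = 652296 seconds
In hours: 652296 / 3600 ≈ 181.2
In days: 652296 / 86400 ≈ 7.55


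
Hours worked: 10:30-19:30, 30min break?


8h 30m (510 minutes)

Total time = (19×60+30) - (10×60+30)
= 1170 - 630 = 540 min
Minus break: 540 - 30 = 510 min
= 8h 30m


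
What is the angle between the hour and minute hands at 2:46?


Hour hand = 2×30 + 46×0.5 = 83.0°
Minute hand = 46×6 = 276°
Difference = |83.0 - 276| = 193.0°
Since > 180°: 360 - 193.0 = 167.0°

167.0°


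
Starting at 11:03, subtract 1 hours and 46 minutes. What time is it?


Start: 663 minutes from midnight
Subtract: 106 minutes
Remaining: 663 - 106 = 557
Hours: 9, Minutes: 17

09:17


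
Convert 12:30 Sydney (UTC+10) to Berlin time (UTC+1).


03:30

Time difference = UTC+1 - UTC+10 = -9 hours
New hour = (12 -9) mod 24
= 3 mod 24 = 3
Minutes unchanged → 03:30


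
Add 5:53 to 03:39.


09:32

Start: 219 minutes from midnight
Add: 353 minutes
Total: 572 minutes
Hours: 572 ÷ 60 = 9 remainder 32


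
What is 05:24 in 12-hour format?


5:24 AM

Hour: 5
5 < 12 → AM


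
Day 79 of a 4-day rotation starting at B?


Shift D

Shifts: A, B, C, D
Start: B (index 1)
Day 79: (1 + 79 - 1) mod 4
= 79 mod 4
= 3
Index 3 → shift D


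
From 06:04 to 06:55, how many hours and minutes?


End time in minutes: 6×60 + 55 = 415
Start time in minutes: 6×60 + 4 = 364
Difference = 415 - 364 = 51 minutes
= 0 hours 51 minutes

0h 51m


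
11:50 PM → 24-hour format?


Input: 11:50 PM
PM: 11 + 12 = 23

23:50


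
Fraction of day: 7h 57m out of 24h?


0.3313 (33.13%)

Total minutes: 7×60 + 57 = 477
Day = 24×60 = 1440 minutes
Fraction = 477/1440 ≈ 0.3313
As a percentage: 477/1440 × 100 ≈ 33.13%


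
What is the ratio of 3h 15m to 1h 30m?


13:6 (2.17)

Duration 1: 195 minutes
Duration 2: 90 minutes
Ratio = 195:90
GCD = 15
Simplified = 13:6
As a decimal: 13/6 ≈ 2.17


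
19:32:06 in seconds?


Hours: 19 × 3600 = 68400
Minutes: 32 × 60 = 1920
Seconds: 6
Total = 68400 + 1920 + 6 = 70326

70326 seconds


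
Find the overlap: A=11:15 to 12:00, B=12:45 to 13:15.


Meeting A: 675-720 (in minutes from midnight)
Meeting B: 765-795
Overlap start = max(675, 765) = 765
Overlap end = min(720, 795) = 720
Overlap = max(0, 720 - 765) = 0 min

0 minutes


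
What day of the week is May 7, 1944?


Sunday

Zeller's congruence:
q=7, m=5, k=44, j=19
h = (7 + ⌊13×6/5⌋ + 44 + ⌊44/4⌋ + ⌊19/4⌋ - 2×19) mod 7
= (7 + 15 + 44 + 11 + 4 - 38) mod 7
= 43 mod 7 = 1
h=1 → Sunday


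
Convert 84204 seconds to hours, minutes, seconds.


Hours: 84204 ÷ 3600 = 23 remainder 1404
Minutes: 1404 ÷ 60 = 23 remainder 24
Seconds: 24

23h 23m 24s


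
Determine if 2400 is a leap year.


Yes

Rules: divisible by 4 AND (not by 100 OR by 400)
2400 ÷ 4 = 600 exactly → divisible by 4
2400 ÷ 100 = 24 exactly → divisible by 100
2400 ÷ 400 = 6 exactly → divisible by 400
Divisible by 400 → leap year


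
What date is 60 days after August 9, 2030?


Start: August 9, 2030
Add 60 days
August 9 → September 1: 31 - 9 + 1 = 23 days (60 - 23 = 37 left)
September 1 → October 1: 30 - 1 + 1 = 30 days (37 - 30 = 7 left)
October 1 + 7 = October 8, 2030

October 8, 2030


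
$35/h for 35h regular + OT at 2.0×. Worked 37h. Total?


$1365.00

Regular: 35h × $35 = $1225.00
Overtime: 37 - 35 = 2h
OT pay: 2h × $35 × 2.0 = $140.00
Total = $1225.00 + $140.00 = $1365.00


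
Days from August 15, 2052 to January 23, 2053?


From August 15, 2052 to January 23, 2053
Rest of August 2052: 31 - 15 = 16
Full months: September 30, October 31, November 30, December 31
Days into January 2053: 23
Total = 16 + 30 + 31 + 30 + 31 + 23 = 161 days

161 days


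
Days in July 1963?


31 days

Month: July (month 7)
July has 31 days


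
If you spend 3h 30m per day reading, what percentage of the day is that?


14.6%

Time: 210 minutes
Day: 1440 minutes
Percentage = (210/1440) × 100 ≈ 14.6%


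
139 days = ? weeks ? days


Weeks: 139 ÷ 7 = 19 remainder 6

19 weeks 6 days


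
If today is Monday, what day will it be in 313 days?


Saturday

Start: Monday (index 0)
(0 + 313) mod 7
= 313 mod 7
= 5
Index 5 → Saturday


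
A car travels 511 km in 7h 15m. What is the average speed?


70.5 km/h

Distance: 511 km
Time: 7h 15m = 435 min = 435/60 = 29/4 hours
Speed = 511 ÷ (29/4) = 511 × 4 / 29 = 2044/29 ≈ 70.5 km/h


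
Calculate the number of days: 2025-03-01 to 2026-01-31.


From March 1, 2025 to January 31, 2026
Rest of March 2025: 31 - 1 = 30
Full months: April 30, May 31, June 30, July 31, August 31, September 30, October 31, November 30, December 31
Days into January 2026: 31
Total = 30 + 30 + 31 + 30 + 31 + 31 + 30 + 31 + 30 + 31 + 31 = 336 days

336 days


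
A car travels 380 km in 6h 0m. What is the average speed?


63.3 km/h

Distance: 380 km
Time: 6 hours
Speed = 380 / 6 ≈ 63.3 km/h


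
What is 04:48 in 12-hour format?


Hour: 4
4 < 12 → AM

4:48 AM


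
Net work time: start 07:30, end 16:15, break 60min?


7h 45m (465 minutes)

Total time = (16×60+15) - (7×60+30)
= 975 - 450 = 525 min
Minus break: 525 - 60 = 465 min
= 7h 45m


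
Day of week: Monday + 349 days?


Sunday

Start: Monday (index 0)
(0 + 349) mod 7
= 349 mod 7
= 6
Index 6 → Sunday


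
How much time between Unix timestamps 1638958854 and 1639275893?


Difference = 1639275893 - 1638958854 = 317039 seconds
In hours: 317039 / 3600 ≈ 88.1
In days: 317039 / 86400 ≈ 3.67

317039 seconds (88.1 hours / 3.67 days)


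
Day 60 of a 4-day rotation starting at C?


Shifts: A, B, C, D
Start: C (index 2)
Day 60: (2 + 60 - 1) mod 4
= 61 mod 4
= 1
Index 1 → shift B

Shift B


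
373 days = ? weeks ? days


Weeks: 373 ÷ 7 = 53 remainder 2

53 weeks 2 days


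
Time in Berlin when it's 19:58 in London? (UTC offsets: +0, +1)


20:58

Time difference = UTC+1 - UTC+0 = +1 hours
New hour = (19 + 1) mod 24
= 20 mod 24 = 20
Minutes unchanged → 20:58


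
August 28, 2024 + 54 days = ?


October 21, 2024

Start: August 28, 2024
Add 54 days
August 28 → September 1: 31 - 28 + 1 = 4 days (54 - 4 = 50 left)
September 1 → October 1: 30 - 1 + 1 = 30 days (50 - 30 = 20 left)
October 1 + 20 = October 21, 2024


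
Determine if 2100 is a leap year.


No

Rules: divisible by 4 AND (not by 100 OR by 400)
2100 ÷ 4 = 525 exactly → divisible by 4
2100 ÷ 100 = 21 exactly → divisible by 100
2100 ÷ 400 = 5 remainder 100 → not divisible by 400
Divisible by 100 but not by 400 → not a leap year


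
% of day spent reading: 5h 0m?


Time: 300 minutes
Day: 1440 minutes
Percentage = (300/1440) × 100 ≈ 20.8%

20.8%


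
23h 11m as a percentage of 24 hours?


Total minutes: 23×60 + 11 = 1391
Day = 24×60 = 1440 minutes
Fraction = 1391/1440 ≈ 0.9660
As a percentage: 1391/1440 × 100 ≈ 96.60%

0.9660 (96.60%)


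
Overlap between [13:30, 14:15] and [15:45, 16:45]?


Meeting A: 810-855 (in minutes from midnight)
Meeting B: 945-1005
Overlap start = max(810, 945) = 945
Overlap end = min(855, 1005) = 855
Overlap = max(0, 855 - 945) = 0 min

0 minutes


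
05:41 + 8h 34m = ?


14:15

Start: 341 minutes from midnight
Add: 514 minutes
Total: 855 minutes
Hours: 855 ÷ 60 = 14 remainder 15


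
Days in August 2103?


Month: August (month 8)
August has 31 days

31 days


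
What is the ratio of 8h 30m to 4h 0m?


Duration 1: 510 minutes
Duration 2: 240 minutes
Ratio = 510:240
GCD = 30
Simplified = 17:8
As a decimal: 17/8 ≈ 2.13

17:8 (2.13)


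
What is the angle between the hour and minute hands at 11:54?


Hour hand = 11×30 + 54×0.5 = 357.0°
Minute hand = 54×6 = 324°
Difference = |357.0 - 324| = 33.0°

33.0°


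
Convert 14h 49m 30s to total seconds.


53370 seconds

Hours: 14 × 3600 = 50400
Minutes: 49 × 60 = 2940
Seconds: 30
Total = 50400 + 2940 + 30 = 53370


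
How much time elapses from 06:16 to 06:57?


0h 41m

End time in minutes: 6×60 + 57 = 417
Start time in minutes: 6×60 + 16 = 376
Difference = 417 - 376 = 41 minutes
= 0 hours 41 minutes


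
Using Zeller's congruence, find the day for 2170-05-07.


Zeller's congruence:
q=7, m=5, k=70, j=21
h = (7 + ⌊13×6/5⌋ + 70 + ⌊70/4⌋ + ⌊21/4⌋ - 2×21) mod 7
= (7 + 15 + 70 + 17 + 5 - 42) mod 7
= 72 mod 7 = 2
h=2 → Monday

Monday


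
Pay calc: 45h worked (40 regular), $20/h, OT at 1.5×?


Regular: 40h × $20 = $800.00
Overtime: 45 - 40 = 5h
OT pay: 5h × $20 × 1.5 = $150.00
Total = $800.00 + $150.00 = $950.00

$950.00


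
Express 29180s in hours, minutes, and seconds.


Hours: 29180 ÷ 3600 = 8 remainder 380
Minutes: 380 ÷ 60 = 6 remainder 20
Seconds: 20

8h 6m 20s


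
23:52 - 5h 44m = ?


18:08

Start: 1432 minutes from midnight
Subtract: 344 minutes
Remaining: 1432 - 344 = 1088
Hours: 18, Minutes: 8


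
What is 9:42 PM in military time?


Input: 9:42 PM
PM: 9 + 12 = 21

21:42


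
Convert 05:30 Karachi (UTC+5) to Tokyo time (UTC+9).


Time difference = UTC+9 - UTC+5 = +4 hours
New hour = (5 + 4) mod 24
= 9 mod 24 = 9
Minutes unchanged → 09:30

09:30


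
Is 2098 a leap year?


No

Rules: divisible by 4 AND (not by 100 OR by 400)
2098 ÷ 4 = 524 remainder 2 → not divisible by 4
Not divisible by 4 → not a leap year


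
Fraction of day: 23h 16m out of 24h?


Total minutes: 23×60 + 16 = 1396
Day = 24×60 = 1440 minutes
Fraction = 1396/1440 ≈ 0.9694
As a percentage: 1396/1440 × 100 ≈ 96.94%

0.9694 (96.94%)


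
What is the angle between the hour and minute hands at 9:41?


Hour hand = 9×30 + 41×0.5 = 290.5°
Minute hand = 41×6 = 246°
Difference = |290.5 - 246| = 44.5°

44.5°


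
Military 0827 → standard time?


Hour: 8
8 < 12 → AM

8:27 AM


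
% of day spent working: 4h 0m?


16.7%

Time: 240 minutes
Day: 1440 minutes
Percentage = (240/1440) × 100 ≈ 16.7%


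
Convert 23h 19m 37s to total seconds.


Hours: 23 × 3600 = 82800
Minutes: 19 × 60 = 1140
Seconds: 37
Total = 82800 + 1140 + 37 = 83977

83977 seconds


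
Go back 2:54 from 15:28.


12:34

Start: 928 minutes from midnight
Subtract: 174 minutes
Remaining: 928 - 174 = 754
Hours: 12, Minutes: 34


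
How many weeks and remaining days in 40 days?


Weeks: 40 ÷ 7 = 5 remainder 5

5 weeks 5 days


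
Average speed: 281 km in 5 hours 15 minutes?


Distance: 281 km
Time: 5h 15m = 315 min = 315/60 = 21/4 hours
Speed = 281 ÷ (21/4) = 281 × 4 / 21 = 1124/21 ≈ 53.5 km/h

53.5 km/h


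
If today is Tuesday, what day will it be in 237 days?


Monday

Start: Tuesday (index 1)
(1 + 237) mod 7
= 238 mod 7
= 0
Index 0 → Monday


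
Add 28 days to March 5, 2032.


April 2, 2032

Start: March 5, 2032
Add 28 days
March 5 → April 1: 31 - 5 + 1 = 27 days (28 - 27 = 1 left)
April 1 + 1 = April 2, 2032


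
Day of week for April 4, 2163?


Monday

Zeller's congruence:
q=4, m=4, k=63, j=21
h = (4 + ⌊13×5/5⌋ + 63 + ⌊63/4⌋ + ⌊21/4⌋ - 2×21) mod 7
= (4 + 13 + 63 + 15 + 5 - 42) mod 7
= 58 mod 7 = 2
h=2 → Monday


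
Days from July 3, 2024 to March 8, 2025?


248 days

From July 3, 2024 to March 8, 2025
Rest of July 2024: 31 - 3 = 28
Full months: August 31, September 30, October 31, November 30, December 31, January 31, February 2025 28
Days into March 2025: 8
Total = 28 + 31 + 30 + 31 + 30 + 31 + 31 + 28 + 8 = 248 days


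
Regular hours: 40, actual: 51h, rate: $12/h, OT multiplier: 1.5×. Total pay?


Regular: 40h × $12 = $480.00
Overtime: 51 - 40 = 11h
OT pay: 11h × $12 × 1.5 = $198.00
Total = $480.00 + $198.00 = $678.00

$678.00


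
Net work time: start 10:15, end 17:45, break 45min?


Total time = (17×60+45) - (10×60+15)
= 1065 - 615 = 450 min
Minus break: 450 - 45 = 405 min
= 6h 45m

6h 45m (405 minutes)


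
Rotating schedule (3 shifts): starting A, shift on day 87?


Shifts: A, B, C
Start: A (index 0)
Day 87: (0 + 87 - 1) mod 3
= 86 mod 3
= 2
Index 2 → shift C

Shift C


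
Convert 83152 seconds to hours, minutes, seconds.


23h 5m 52s

Hours: 83152 ÷ 3600 = 23 remainder 352
Minutes: 352 ÷ 60 = 5 remainder 52
Seconds: 52


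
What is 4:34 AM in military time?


04:34

Input: 4:34 AM
AM hour stays: 4


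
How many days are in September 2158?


30 days

Month: September (month 9)
September has 30 days


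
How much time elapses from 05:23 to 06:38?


1h 15m

End time in minutes: 6×60 + 38 = 398
Start time in minutes: 5×60 + 23 = 323
Difference = 398 - 323 = 75 minutes
= 1 hours 15 minutes


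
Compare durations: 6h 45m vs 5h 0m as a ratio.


Duration 1: 405 minutes
Duration 2: 300 minutes
Ratio = 405:300
GCD = 15
Simplified = 27:20
As a decimal: 27/20 = 1.35

27:20 (1.35)


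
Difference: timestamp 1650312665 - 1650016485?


Difference = 1650312665 - 1650016485 = 296180 seconds
In hours: 296180 / 3600 ≈ 82.3
In days: 296180 / 86400 ≈ 3.43

296180 seconds (82.3 hours / 3.43 days)


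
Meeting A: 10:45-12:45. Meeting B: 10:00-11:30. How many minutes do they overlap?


45 minutes

Meeting A: 645-765 (in minutes from midnight)
Meeting B: 600-690
Overlap start = max(645, 600) = 645
Overlap end = min(765, 690) = 690
Overlap = max(0, 690 - 645) = 45 min


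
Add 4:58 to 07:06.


Start: 426 minutes from midnight
Add: 298 minutes
Total: 724 minutes
Hours: 724 ÷ 60 = 12 remainder 4

12:04


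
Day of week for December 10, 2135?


Saturday

Zeller's congruence:
q=10, m=12, k=35, j=21
h = (10 + ⌊13×13/5⌋ + 35 + ⌊35/4⌋ + ⌊21/4⌋ - 2×21) mod 7
= (10 + 33 + 35 + 8 + 5 - 42) mod 7
= 49 mod 7 = 0
h=0 → Saturday


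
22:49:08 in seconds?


Hours: 22 × 3600 = 79200
Minutes: 49 × 60 = 2940
Seconds: 8
Total = 79200 + 2940 + 8 = 82148

82148 seconds


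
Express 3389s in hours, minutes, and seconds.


0h 56m 29s

Hours: 3389 ÷ 3600 = 0 remainder 3389
Minutes: 3389 ÷ 60 = 56 remainder 29
Seconds: 29


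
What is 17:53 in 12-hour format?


5:53 PM

Hour: 17
17 - 12 = 5 → PM


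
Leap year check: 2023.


No

Rules: divisible by 4 AND (not by 100 OR by 400)
2023 ÷ 4 = 505 remainder 3 → not divisible by 4
Not divisible by 4 → not a leap year


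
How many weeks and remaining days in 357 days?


Weeks: 357 ÷ 7 = 51 remainder 0

51 weeks 0 days


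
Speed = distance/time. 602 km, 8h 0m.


Distance: 602 km
Time: 8 hours
Speed = 602 / 8 ≈ 75.3 km/h

75.3 km/h


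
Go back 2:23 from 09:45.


Start: 585 minutes from midnight
Subtract: 143 minutes
Remaining: 585 - 143 = 442
Hours: 7, Minutes: 22

07:22


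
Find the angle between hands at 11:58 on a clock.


11.0°

Hour hand = 11×30 + 58×0.5 = 359.0°
Minute hand = 58×6 = 348°
Difference = |359.0 - 348| = 11.0°


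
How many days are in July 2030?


Month: July (month 7)
July has 31 days

31 days


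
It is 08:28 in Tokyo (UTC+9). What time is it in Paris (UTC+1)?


Time difference = UTC+1 - UTC+9 = -8 hours
New hour = (8 -8) mod 24
= 0 mod 24 = 0
Minutes unchanged → 00:28

00:28


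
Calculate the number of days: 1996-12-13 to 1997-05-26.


164 days

From December 13, 1996 to May 26, 1997
Rest of December 1996: 31 - 13 = 18
Full months: January 31, February 1997 28, March 31, April 30
Days into May 1997: 26
Total = 18 + 31 + 28 + 31 + 30 + 26 = 164 days


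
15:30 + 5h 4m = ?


20:34

Start: 930 minutes from midnight
Add: 304 minutes
Total: 1234 minutes
Hours: 1234 ÷ 60 = 20 remainder 34


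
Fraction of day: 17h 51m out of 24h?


Total minutes: 17×60 + 51 = 1071
Day = 24×60 = 1440 minutes
Fraction = 1071/1440 ≈ 0.7438
As a percentage: 1071/1440 × 100 ≈ 74.38%

0.7438 (74.38%)


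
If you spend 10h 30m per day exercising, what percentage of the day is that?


Time: 630 minutes
Day: 1440 minutes
Percentage = (630/1440) × 100 ≈ 43.8%

43.8%


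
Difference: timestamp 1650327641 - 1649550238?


Difference = 1650327641 - 1649550238 = 777403 seconds
In hours: 777403 / 3600 ≈ 215.9
In days: 777403 / 86400 ≈ 9.00

777403 seconds (215.9 hours / 9.00 days)


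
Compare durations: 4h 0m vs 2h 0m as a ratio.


2:1 (2.00)

Duration 1: 240 minutes
Duration 2: 120 minutes
Ratio = 240:120
GCD = 120
Simplified = 2:1
As a decimal: 2/1 = 2.00


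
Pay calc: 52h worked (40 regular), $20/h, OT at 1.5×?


Regular: 40h × $20 = $800.00
Overtime: 52 - 40 = 12h
OT pay: 12h × $20 × 1.5 = $360.00
Total = $800.00 + $360.00 = $1160.00

$1160.00


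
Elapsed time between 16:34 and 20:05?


3h 31m

End time in minutes: 20×60 + 5 = 1205
Start time in minutes: 16×60 + 34 = 994
Difference = 1205 - 994 = 211 minutes
= 3 hours 31 minutes


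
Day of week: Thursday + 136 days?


Sunday

Start: Thursday (index 3)
(3 + 136) mod 7
= 139 mod 7
= 6
Index 6 → Sunday


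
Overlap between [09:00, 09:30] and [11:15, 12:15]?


0 minutes

Meeting A: 540-570 (in minutes from midnight)
Meeting B: 675-735
Overlap start = max(540, 675) = 675
Overlap end = min(570, 735) = 570
Overlap = max(0, 570 - 675) = 0 min


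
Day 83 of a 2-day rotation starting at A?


Shift A

Shifts: A, B
Start: A (index 0)
Day 83: (0 + 83 - 1) mod 2
= 82 mod 2
= 0
Index 0 → shift A


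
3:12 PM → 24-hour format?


Input: 3:12 PM
PM: 3 + 12 = 15

15:12


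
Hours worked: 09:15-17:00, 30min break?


Total time = (17×60+0) - (9×60+15)
= 1020 - 555 = 465 min
Minus break: 465 - 30 = 435 min
= 7h 15m

7h 15m (435 minutes)


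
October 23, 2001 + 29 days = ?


November 21, 2001

Start: October 23, 2001
Add 29 days
October 23 → November 1: 31 - 23 + 1 = 9 days (29 - 9 = 20 left)
November 1 + 20 = November 21, 2001


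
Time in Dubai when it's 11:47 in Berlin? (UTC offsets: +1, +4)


14:47

Time difference = UTC+4 - UTC+1 = +3 hours
New hour = (11 + 3) mod 24
= 14 mod 24 = 14
Minutes unchanged → 14:47


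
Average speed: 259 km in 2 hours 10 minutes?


119.5 km/h

Distance: 259 km
Time: 2h 10m = 130 min = 130/60 = 13/6 hours
Speed = 259 ÷ (13/6) = 259 × 6 / 13 = 1554/13 ≈ 119.5 km/h


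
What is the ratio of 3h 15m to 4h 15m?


Duration 1: 195 minutes
Duration 2: 255 minutes
Ratio = 195:255
GCD = 15
Simplified = 13:17
As a decimal: 13/17 ≈ 0.76

13:17 (0.76)


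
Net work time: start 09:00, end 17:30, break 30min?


Total time = (17×60+30) - (9×60+0)
= 1050 - 540 = 510 min
Minus break: 510 - 30 = 480 min
= 8h 0m

8h 0m (480 minutes)


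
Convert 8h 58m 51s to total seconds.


Hours: 8 × 3600 = 28800
Minutes: 58 × 60 = 3480
Seconds: 51
Total = 28800 + 3480 + 51 = 32331

32331 seconds


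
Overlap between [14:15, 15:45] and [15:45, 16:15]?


Meeting A: 855-945 (in minutes from midnight)
Meeting B: 945-975
Overlap start = max(855, 945) = 945
Overlap end = min(945, 975) = 945
Overlap = max(0, 945 - 945) = 0 min

0 minutes


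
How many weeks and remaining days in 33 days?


4 weeks 5 days

Weeks: 33 ÷ 7 = 4 remainder 5


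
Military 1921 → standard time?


7:21 PM

Hour: 19
19 - 12 = 7 → PM


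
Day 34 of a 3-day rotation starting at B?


Shift B

Shifts: A, B, C
Start: B (index 1)
Day 34: (1 + 34 - 1) mod 3
= 34 mod 3
= 1
Index 1 → shift B


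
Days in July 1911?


Month: July (month 7)
July has 31 days

31 days


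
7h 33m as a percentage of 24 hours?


0.3146 (31.46%)

Total minutes: 7×60 + 33 = 453
Day = 24×60 = 1440 minutes
Fraction = 453/1440 ≈ 0.3146
As a percentage: 453/1440 × 100 ≈ 31.46%


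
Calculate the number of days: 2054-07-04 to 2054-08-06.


33 days

From July 4, 2054 to August 6, 2054
Rest of July 2054: 31 - 4 = 27
Days into August 2054: 6
Total = 27 + 6 = 33 days


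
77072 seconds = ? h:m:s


21h 24m 32s

Hours: 77072 ÷ 3600 = 21 remainder 1472
Minutes: 1472 ÷ 60 = 24 remainder 32
Seconds: 32


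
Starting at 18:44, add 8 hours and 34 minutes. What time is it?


03:18 (next day)

Start: 1124 minutes from midnight
Add: 514 minutes
Total: 1638 minutes
Hours: 1638 ÷ 60 = 27 remainder 18
27 ≥ 24 → 27 - 24 = 3 (next day)


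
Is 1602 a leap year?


No

Rules: divisible by 4 AND (not by 100 OR by 400)
1602 ÷ 4 = 400 remainder 2 → not divisible by 4
Not divisible by 4 → not a leap year


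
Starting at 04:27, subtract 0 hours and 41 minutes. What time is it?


Start: 267 minutes from midnight
Subtract: 41 minutes
Remaining: 267 - 41 = 226
Hours: 3, Minutes: 46

03:46


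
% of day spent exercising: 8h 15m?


34.4%

Time: 495 minutes
Day: 1440 minutes
Percentage = (495/1440) × 100 ≈ 34.4%


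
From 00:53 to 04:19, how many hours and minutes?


End time in minutes: 4×60 + 19 = 259
Start time in minutes: 0×60 + 53 = 53
Difference = 259 - 53 = 206 minutes
= 3 hours 26 minutes

3h 26m
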